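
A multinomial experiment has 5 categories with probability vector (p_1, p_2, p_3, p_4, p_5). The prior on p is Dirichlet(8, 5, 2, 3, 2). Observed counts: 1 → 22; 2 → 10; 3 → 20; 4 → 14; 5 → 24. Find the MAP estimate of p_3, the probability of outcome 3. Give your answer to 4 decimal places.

The posterior is Dirichlet(αᵢ + nᵢ) = Dirichlet(30, 15, 22, 17, 26).
For a Dirichlet(a₁,…,a_K) with all aᵢ > 1, the mode has j-th component (aⱼ − 1)/(Σaᵢ − K).
Here Σaᵢ = 110 and K = 5, so p_3 = (22 − 1)/(110 − 5) = 21/105 ≈ 0.2000.

MAP estimate: 0.2000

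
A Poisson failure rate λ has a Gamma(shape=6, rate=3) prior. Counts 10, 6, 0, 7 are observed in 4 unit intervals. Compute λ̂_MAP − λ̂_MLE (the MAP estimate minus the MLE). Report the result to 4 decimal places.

MAP − MLE = -1.7500

Σxᵢ = 23. Posterior is Gamma(29, 7); MAP = (29−1)/7 = 28/7 ≈ 4.00000.
MLE = x̄ = 23/4 ≈ 5.75000.
Difference = 28/7 − 23/4 = -7/4 ≈ -1.7500.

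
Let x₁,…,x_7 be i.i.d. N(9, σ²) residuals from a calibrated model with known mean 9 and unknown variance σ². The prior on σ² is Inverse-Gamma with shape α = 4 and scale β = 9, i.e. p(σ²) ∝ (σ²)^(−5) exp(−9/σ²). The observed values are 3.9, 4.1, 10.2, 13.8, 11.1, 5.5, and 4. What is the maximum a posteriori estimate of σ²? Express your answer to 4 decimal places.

σ̂²_MAP = 7.8918

Sum of squared deviations about the known mean: SS = (3.9−9)² + (4.1−9)² + (10.2−9)² + (13.8−9)² + (11.1−9)² + (5.5−9)² + (4−9)² = 116.16.
The Normal likelihood contributes (σ²)^(−n/2) exp(−SS/(2σ²)), so the posterior is Inverse-Gamma(α + n/2, β + SS/2) = Inverse-Gamma(7.5, 67.08).
The mode of Inverse-Gamma(a, b) is b/(a+1) = 67.08/8.5 ≈ 7.8918.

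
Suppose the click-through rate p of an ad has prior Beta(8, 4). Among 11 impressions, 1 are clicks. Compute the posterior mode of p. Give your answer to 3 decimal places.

p̂_MAP = 0.381

Prior: Beta(8, 4).
Data: 1 success in 11 trials. The binomial likelihood contributes p(1−p)^10, so the posterior is Beta(8+1, 4+10) = Beta(9, 14).
For Beta(a, b) with a, b > 1 the mode is (a−1)/(a+b−2) = 8/21 ≈ 0.381.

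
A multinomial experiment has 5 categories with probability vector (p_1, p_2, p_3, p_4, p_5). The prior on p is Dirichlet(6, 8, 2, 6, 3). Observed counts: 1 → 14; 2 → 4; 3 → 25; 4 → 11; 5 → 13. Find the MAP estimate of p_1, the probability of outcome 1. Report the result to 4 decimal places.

The posterior is Dirichlet(αᵢ + nᵢ) = Dirichlet(20, 12, 27, 17, 16).
For a Dirichlet(a₁,…,a_K) with all aᵢ > 1, the mode has j-th component (aⱼ − 1)/(Σaᵢ − K).
Here Σaᵢ = 92 and K = 5, so p_1 = (20 − 1)/(92 − 5) = 19/87 ≈ 0.2184.

MAP estimate: 0.2184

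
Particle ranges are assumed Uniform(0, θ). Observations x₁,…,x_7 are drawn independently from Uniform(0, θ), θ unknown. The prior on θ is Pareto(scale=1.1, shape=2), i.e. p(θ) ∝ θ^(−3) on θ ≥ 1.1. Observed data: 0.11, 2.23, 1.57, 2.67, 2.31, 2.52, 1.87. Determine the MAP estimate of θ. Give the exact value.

θ̂_MAP = 2.67

The Uniform(0, θ) likelihood is θ^(−n) for θ ≥ max(xᵢ), zero otherwise. Here max(xᵢ) = 2.67.
Posterior ∝ θ^(−3) · θ^(−7) = θ^(−10) on θ ≥ max(1.1, 2.67) = 2.67.
This density is strictly decreasing in θ, so the posterior mode lies at the lower boundary of the support.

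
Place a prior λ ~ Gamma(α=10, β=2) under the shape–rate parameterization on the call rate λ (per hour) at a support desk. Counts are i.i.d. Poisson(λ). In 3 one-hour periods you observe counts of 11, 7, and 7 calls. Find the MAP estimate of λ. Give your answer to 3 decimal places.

λ̂_MAP = 6.800

Σxᵢ = 11+7+7 = 25, with n = 3.
Posterior ∝ λ^9e^(−2λ) · λ^25e^(−3λ) = λ^34e^(−5λ), i.e. Gamma(shape=35, rate=5).
The mode of a Gamma(a, b) with a ≥ 1 (shape–rate) is (a−1)/b = 34/5 ≈ 6.800.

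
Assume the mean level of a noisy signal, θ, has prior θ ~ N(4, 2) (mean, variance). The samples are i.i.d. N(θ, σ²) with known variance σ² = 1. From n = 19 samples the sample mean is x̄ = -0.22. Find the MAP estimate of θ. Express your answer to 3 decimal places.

n = 19, x̄ = -0.22.
For a Normal prior and Normal likelihood with known variance, the posterior is Normal; its mode equals its mean, the precision-weighted average.
Prior precision 1/σ₀² = 1/2 = 0.5; data precision n/σ² = 19/1 = 19.
θ̂ = (0.5·4 + 19·(-0.22)) / (0.5 + 19) = (-2.18)/19.5 = -109/975 ≈ -0.112.

θ̂_MAP = -0.112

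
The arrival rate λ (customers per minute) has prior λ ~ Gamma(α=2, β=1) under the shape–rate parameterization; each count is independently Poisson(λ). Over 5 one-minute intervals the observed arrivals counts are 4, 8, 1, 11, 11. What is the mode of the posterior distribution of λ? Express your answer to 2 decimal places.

Σxᵢ = 4+8+1+11+11 = 35, with n = 5.
Posterior ∝ λe^(−1λ) · λ^35e^(−5λ) = λ^36e^(−6λ), i.e. Gamma(shape=37, rate=6).
The mode of a Gamma(a, b) with a ≥ 1 (shape–rate) is (a−1)/b = 36/6 ≈ 6.00.

λ̂_MAP = 6.00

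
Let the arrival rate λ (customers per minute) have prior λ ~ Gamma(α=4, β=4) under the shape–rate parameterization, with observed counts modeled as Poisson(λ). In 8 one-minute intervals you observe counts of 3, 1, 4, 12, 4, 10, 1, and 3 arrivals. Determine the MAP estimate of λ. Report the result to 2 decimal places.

Σxᵢ = 3+1+4+12+4+10+1+3 = 38, with n = 8.
Posterior ∝ λ^3e^(−4λ) · λ^38e^(−8λ) = λ^41e^(−12λ), i.e. Gamma(shape=42, rate=12).
The mode of a Gamma(a, b) with a ≥ 1 (shape–rate) is (a−1)/b = 41/12 ≈ 3.42.

λ̂_MAP = 3.42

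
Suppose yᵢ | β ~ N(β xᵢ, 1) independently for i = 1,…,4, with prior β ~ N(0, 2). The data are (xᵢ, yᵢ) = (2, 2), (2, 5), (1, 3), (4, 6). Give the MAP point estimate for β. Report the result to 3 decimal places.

β̂_MAP = 1.608

log p(β | y) = −Σ(yᵢ − βxᵢ)²/(2·1) − β²/(2·2) + const.
Setting the derivative to zero: Σxᵢ(yᵢ − βxᵢ)/1 − β/2 = 0, so β = Σxᵢyᵢ / (Σxᵢ² + σ²/τ²).
Σxᵢyᵢ = 2·2 + 2·5 + 1·3 + 4·6 = 41; Σxᵢ² = 25; σ²/τ² = 0.5.
β̂_MAP = 41 / (25 + 0.5) = 41/25.5 ≈ 1.608.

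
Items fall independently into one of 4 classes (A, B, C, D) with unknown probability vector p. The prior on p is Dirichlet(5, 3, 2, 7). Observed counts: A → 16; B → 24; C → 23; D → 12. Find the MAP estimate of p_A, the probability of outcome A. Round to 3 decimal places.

MAP estimate of p_A = 0.227

The posterior is Dirichlet(αᵢ + nᵢ) = Dirichlet(21, 27, 25, 19).
For a Dirichlet(a₁,…,a_K) with all aᵢ > 1, the mode has j-th component (aⱼ − 1)/(Σaᵢ − K).
Here Σaᵢ = 92 and K = 4, so p_A = (21 − 1)/(92 − 4) = 20/88 ≈ 0.227.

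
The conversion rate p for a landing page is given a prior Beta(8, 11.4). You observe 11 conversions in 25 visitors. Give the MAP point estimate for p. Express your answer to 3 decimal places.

Prior: Beta(8, 11.4).
Data: 11 successes in 25 trials. The binomial likelihood contributes p^11(1−p)^14, so the posterior is Beta(8+11, 11.4+14) = Beta(19, 25.4).
For Beta(a, b) with a, b > 1 the mode is (a−1)/(a+b−2) = 18/42.4 ≈ 0.425.

p̂_MAP = 0.425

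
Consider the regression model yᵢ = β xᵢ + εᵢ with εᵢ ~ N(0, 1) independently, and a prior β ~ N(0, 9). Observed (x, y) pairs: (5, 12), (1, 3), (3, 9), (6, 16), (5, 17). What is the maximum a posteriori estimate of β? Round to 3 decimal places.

β̂_MAP = 2.820

log p(β | y) = −Σ(yᵢ − βxᵢ)²/(2·1) − β²/(2·9) + const.
Setting the derivative to zero: Σxᵢ(yᵢ − βxᵢ)/1 − β/9 = 0, so β = Σxᵢyᵢ / (Σxᵢ² + σ²/τ²).
Σxᵢyᵢ = 5·12 + 1·3 + 3·9 + 6·16 + 5·17 = 271; Σxᵢ² = 96; σ²/τ² = 1/9.
β̂_MAP = 271 / (96 + 1/9) = 271/(865/9) = 2439/865 ≈ 2.820.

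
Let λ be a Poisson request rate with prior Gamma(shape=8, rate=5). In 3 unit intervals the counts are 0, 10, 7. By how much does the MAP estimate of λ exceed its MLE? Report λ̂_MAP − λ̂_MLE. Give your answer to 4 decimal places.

MAP − MLE = -2.6667

Σxᵢ = 17. Posterior is Gamma(25, 8); MAP = (25−1)/8 = 24/8 ≈ 3.00000.
MLE = x̄ = 17/3 ≈ 5.66667.
Difference = 24/8 − 17/3 = -8/3 ≈ -2.6667.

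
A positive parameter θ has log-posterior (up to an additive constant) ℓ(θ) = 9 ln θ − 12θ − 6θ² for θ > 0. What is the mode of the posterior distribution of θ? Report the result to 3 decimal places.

θ̂_MAP = 0.500

ℓ'(θ) = 9/θ − 12 − 12θ. Setting this to zero and multiplying by θ: 12θ² + 12θ − 9 = 0.
θ = (−12 + √(12² + 4·12·9)) / (2·12) = (−12 + √576) / 24 = (−12 + 24)/24 = 1/2.
ℓ''(θ) = −9/θ² − 12 < 0, confirming a maximum.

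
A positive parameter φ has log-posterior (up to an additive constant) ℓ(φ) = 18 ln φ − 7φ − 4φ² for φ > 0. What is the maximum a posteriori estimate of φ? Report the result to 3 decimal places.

φ̂_MAP = 1.125

ℓ'(φ) = 18/φ − 7 − 8φ. Setting this to zero and multiplying by φ: 8φ² + 7φ − 18 = 0.
φ = (−7 + √(7² + 4·8·18)) / (2·8) = (−7 + √625) / 16 = (−7 + 25)/16 = 9/8.
ℓ''(φ) = −18/φ² − 8 < 0, confirming a maximum.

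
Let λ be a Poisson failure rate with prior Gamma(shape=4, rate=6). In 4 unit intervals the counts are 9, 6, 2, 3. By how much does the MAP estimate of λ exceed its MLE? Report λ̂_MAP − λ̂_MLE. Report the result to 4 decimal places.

MAP − MLE = -2.7000

Σxᵢ = 20. Posterior is Gamma(24, 10); MAP = (24−1)/10 = 23/10 ≈ 2.30000.
MLE = x̄ = 20/4 ≈ 5.00000.
Difference = 23/10 − 20/4 = -27/10 ≈ -2.7000.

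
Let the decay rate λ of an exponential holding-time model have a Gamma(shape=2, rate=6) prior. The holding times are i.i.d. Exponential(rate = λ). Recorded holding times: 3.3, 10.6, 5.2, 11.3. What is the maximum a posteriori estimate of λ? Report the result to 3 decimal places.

λ̂_MAP = 0.137

The Exponential(rate=λ) likelihood is ∝ λ^n e^(−λΣtᵢ). Here n = 4 and Σtᵢ = 3.3 + 10.6 + 5.2 + 11.3 = 30.4.
Posterior ∝ λe^(−6λ) · λ^4e^(−30.4λ) = λ^5e^(−36.4λ), i.e. Gamma(6, 36.4).
Mode = (a−1)/b = 5/36.4 ≈ 0.137.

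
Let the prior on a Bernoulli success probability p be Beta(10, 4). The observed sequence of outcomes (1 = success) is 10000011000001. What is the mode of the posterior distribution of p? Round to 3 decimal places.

Prior: Beta(10, 4).
Data: 4 successes in 14 trials (from the sequence). The binomial likelihood contributes p^4(1−p)^10, so the posterior is Beta(10+4, 4+10) = Beta(14, 14).
For Beta(a, b) with a, b > 1 the mode is (a−1)/(a+b−2) = 13/26 ≈ 0.500.

p̂_MAP = 0.500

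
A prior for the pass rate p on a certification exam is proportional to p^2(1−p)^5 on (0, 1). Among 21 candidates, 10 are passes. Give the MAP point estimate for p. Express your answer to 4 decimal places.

The prior density ∝ p^2(1−p)^5 is the kernel of Beta(3, 6).
Data: 10 successes in 21 trials. The binomial likelihood contributes p^10(1−p)^11, so the posterior is Beta(3+10, 6+11) = Beta(13, 17).
For Beta(a, b) with a, b > 1 the mode is (a−1)/(a+b−2) = 12/28 ≈ 0.4286.

p̂_MAP = 0.4286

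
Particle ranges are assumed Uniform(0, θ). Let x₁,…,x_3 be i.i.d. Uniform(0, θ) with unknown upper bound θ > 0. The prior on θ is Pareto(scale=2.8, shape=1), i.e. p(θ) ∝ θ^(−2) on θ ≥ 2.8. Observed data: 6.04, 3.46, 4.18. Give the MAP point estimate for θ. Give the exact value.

The Uniform(0, θ) likelihood is θ^(−n) for θ ≥ max(xᵢ), zero otherwise. Here max(xᵢ) = 6.04.
Posterior ∝ θ^(−2) · θ^(−3) = θ^(−5) on θ ≥ max(2.8, 6.04) = 6.04.
This density is strictly decreasing in θ, so the posterior mode lies at the lower boundary of the support.

θ̂_MAP = 6.04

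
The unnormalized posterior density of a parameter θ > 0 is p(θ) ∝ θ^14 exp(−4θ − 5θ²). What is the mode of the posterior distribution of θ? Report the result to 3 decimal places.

ℓ'(θ) = 14/θ − 4 − 10θ. Setting this to zero and multiplying by θ: 10θ² + 4θ − 14 = 0.
θ = (−4 + √(4² + 4·10·14)) / (2·10) = (−4 + √576) / 20 = (−4 + 24)/20 = 1.
ℓ''(θ) = −14/θ² − 10 < 0, confirming a maximum.

θ̂_MAP = 1.000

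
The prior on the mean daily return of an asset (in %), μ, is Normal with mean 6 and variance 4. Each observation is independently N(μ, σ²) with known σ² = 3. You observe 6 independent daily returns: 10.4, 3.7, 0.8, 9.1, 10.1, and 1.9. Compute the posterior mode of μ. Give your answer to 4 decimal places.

μ̂_MAP = 6.0000

n = 6; x̄ = (10.4 + 3.7 + 0.8 + 9.1 + 10.1 + 1.9)/6 = 36/6 = 6.
For a Normal prior and Normal likelihood with known variance, the posterior is Normal; its mode equals its mean, the precision-weighted average.
Prior precision 1/σ₀² = 1/4 = 0.25; data precision n/σ² = 6/3 = 2.
μ̂ = (0.25·6 + 2·6) / (0.25 + 2) = 13.5/2.25 = 6.0000.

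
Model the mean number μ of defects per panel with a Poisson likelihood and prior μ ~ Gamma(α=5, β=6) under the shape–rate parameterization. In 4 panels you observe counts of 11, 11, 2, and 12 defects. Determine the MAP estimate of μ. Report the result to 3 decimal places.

μ̂_MAP = 4.000

Σxᵢ = 11+11+2+12 = 36, with n = 4.
Posterior ∝ μ^4e^(−6μ) · μ^36e^(−4μ) = μ^40e^(−10μ), i.e. Gamma(shape=41, rate=10).
The mode of a Gamma(a, b) with a ≥ 1 (shape–rate) is (a−1)/b = 40/10 ≈ 4.000.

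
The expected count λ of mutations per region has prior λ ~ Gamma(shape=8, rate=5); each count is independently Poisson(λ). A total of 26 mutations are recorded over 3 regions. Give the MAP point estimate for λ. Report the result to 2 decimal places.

Σxᵢ = 26, n = 3.
Posterior ∝ λ^7e^(−5λ) · λ^26e^(−3λ) = λ^33e^(−8λ), i.e. Gamma(shape=34, rate=8).
The mode of a Gamma(a, b) with a ≥ 1 (shape–rate) is (a−1)/b = 33/8 ≈ 4.13.

λ̂_MAP = 4.13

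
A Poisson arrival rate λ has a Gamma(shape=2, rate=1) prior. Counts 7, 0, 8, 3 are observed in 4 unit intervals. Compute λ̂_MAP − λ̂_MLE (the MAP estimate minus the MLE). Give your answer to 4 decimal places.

MAP − MLE = -0.7000

Σxᵢ = 18. Posterior is Gamma(20, 5); MAP = (20−1)/5 = 19/5 ≈ 3.80000.
MLE = x̄ = 18/4 ≈ 4.50000.
Difference = 19/5 − 18/4 = -7/10 ≈ -0.7000.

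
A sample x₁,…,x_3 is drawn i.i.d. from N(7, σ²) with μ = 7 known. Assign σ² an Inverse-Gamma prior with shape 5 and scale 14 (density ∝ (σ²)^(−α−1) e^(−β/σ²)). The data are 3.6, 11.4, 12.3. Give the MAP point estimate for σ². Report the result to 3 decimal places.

Sum of squared deviations about the known mean: SS = (3.6−7)² + (11.4−7)² + (12.3−7)² = 59.01.
The Normal likelihood contributes (σ²)^(−n/2) exp(−SS/(2σ²)), so the posterior is Inverse-Gamma(α + n/2, β + SS/2) = Inverse-Gamma(6.5, 43.505).
The mode of Inverse-Gamma(a, b) is b/(a+1) = 43.505/7.5 ≈ 5.801.

σ̂²_MAP = 5.801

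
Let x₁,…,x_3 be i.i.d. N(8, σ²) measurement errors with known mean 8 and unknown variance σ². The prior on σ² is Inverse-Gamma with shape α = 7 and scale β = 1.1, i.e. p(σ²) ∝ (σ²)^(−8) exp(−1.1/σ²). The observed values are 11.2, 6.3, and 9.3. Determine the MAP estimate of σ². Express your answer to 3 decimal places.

Sum of squared deviations about the known mean: SS = (11.2−8)² + (6.3−8)² + (9.3−8)² = 14.82.
The Normal likelihood contributes (σ²)^(−n/2) exp(−SS/(2σ²)), so the posterior is Inverse-Gamma(α + n/2, β + SS/2) = Inverse-Gamma(8.5, 8.51).
The mode of Inverse-Gamma(a, b) is b/(a+1) = 8.51/9.5 ≈ 0.896.

σ̂²_MAP = 0.896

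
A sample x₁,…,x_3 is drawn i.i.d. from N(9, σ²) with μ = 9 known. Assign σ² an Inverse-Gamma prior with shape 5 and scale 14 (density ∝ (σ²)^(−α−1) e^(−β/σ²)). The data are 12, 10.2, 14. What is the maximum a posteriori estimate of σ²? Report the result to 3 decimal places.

σ̂²_MAP = 4.229

Sum of squared deviations about the known mean: SS = (12−9)² + (10.2−9)² + (14−9)² = 35.44.
The Normal likelihood contributes (σ²)^(−n/2) exp(−SS/(2σ²)), so the posterior is Inverse-Gamma(α + n/2, β + SS/2) = Inverse-Gamma(6.5, 31.72).
The mode of Inverse-Gamma(a, b) is b/(a+1) = 31.72/7.5 ≈ 4.229.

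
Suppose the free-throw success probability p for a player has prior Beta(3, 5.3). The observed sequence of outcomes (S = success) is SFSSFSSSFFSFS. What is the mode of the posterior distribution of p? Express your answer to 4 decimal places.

Prior: Beta(3, 5.3).
Data: 8 successes in 13 trials (from the sequence). The binomial likelihood contributes p^8(1−p)^5, so the posterior is Beta(3+8, 5.3+5) = Beta(11, 10.3).
For Beta(a, b) with a, b > 1 the mode is (a−1)/(a+b−2) = 10/19.3 ≈ 0.5181.

p̂_MAP = 0.5181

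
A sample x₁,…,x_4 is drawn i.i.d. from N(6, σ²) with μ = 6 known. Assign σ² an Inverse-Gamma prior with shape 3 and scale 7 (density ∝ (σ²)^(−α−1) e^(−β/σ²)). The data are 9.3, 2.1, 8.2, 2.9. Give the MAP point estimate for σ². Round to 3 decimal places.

Sum of squared deviations about the known mean: SS = (9.3−6)² + (2.1−6)² + (8.2−6)² + (2.9−6)² = 40.55.
The Normal likelihood contributes (σ²)^(−n/2) exp(−SS/(2σ²)), so the posterior is Inverse-Gamma(α + n/2, β + SS/2) = Inverse-Gamma(5, 27.275).
The mode of Inverse-Gamma(a, b) is b/(a+1) = 27.275/6 ≈ 4.546.

σ̂²_MAP = 4.546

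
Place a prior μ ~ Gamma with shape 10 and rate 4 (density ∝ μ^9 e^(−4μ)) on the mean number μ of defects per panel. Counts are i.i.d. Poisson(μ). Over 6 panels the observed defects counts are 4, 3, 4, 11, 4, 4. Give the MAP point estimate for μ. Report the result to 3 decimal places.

μ̂_MAP = 3.900

Σxᵢ = 4+3+4+11+4+4 = 30, with n = 6.
Posterior ∝ μ^9e^(−4μ) · μ^30e^(−6μ) = μ^39e^(−10μ), i.e. Gamma(shape=40, rate=10).
The mode of a Gamma(a, b) with a ≥ 1 (shape–rate) is (a−1)/b = 39/10 ≈ 3.900.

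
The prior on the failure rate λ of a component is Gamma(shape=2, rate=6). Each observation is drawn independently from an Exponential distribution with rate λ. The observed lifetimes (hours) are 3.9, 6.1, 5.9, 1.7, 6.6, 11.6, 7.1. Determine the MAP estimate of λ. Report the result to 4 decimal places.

The Exponential(rate=λ) likelihood is ∝ λ^n e^(−λΣtᵢ). Here n = 7 and Σtᵢ = 3.9 + 6.1 + 5.9 + 1.7 + 6.6 + 11.6 + 7.1 = 42.9.
Posterior ∝ λe^(−6λ) · λ^7e^(−42.9λ) = λ^8e^(−48.9λ), i.e. Gamma(9, 48.9).
Mode = (a−1)/b = 8/48.9 ≈ 0.1636.

λ̂_MAP = 0.1636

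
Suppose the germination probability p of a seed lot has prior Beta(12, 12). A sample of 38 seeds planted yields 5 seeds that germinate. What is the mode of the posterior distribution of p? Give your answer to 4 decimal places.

Prior: Beta(12, 12).
Data: 5 successes in 38 trials. The binomial likelihood contributes p^5(1−p)^33, so the posterior is Beta(12+5, 12+33) = Beta(17, 45).
For Beta(a, b) with a, b > 1 the mode is (a−1)/(a+b−2) = 16/60 ≈ 0.2667.

p̂_MAP = 0.2667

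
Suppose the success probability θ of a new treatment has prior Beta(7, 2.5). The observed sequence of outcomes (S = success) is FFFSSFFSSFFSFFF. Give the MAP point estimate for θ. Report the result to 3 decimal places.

θ̂_MAP = 0.489

Prior: Beta(7, 2.5).
Data: 5 successes in 15 trials (from the sequence). The binomial likelihood contributes θ^5(1−θ)^10, so the posterior is Beta(7+5, 2.5+10) = Beta(12, 12.5).
For Beta(a, b) with a, b > 1 the mode is (a−1)/(a+b−2) = 11/22.5 ≈ 0.489.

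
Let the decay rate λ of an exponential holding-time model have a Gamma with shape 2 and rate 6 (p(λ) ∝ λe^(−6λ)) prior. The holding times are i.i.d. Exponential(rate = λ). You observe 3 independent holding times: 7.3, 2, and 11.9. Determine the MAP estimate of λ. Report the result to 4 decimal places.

λ̂_MAP = 0.1471

The Exponential(rate=λ) likelihood is ∝ λ^n e^(−λΣtᵢ). Here n = 3 and Σtᵢ = 7.3 + 2 + 11.9 = 21.2.
Posterior ∝ λe^(−6λ) · λ^3e^(−21.2λ) = λ^4e^(−27.2λ), i.e. Gamma(5, 27.2).
Mode = (a−1)/b = 4/27.2 ≈ 0.1471.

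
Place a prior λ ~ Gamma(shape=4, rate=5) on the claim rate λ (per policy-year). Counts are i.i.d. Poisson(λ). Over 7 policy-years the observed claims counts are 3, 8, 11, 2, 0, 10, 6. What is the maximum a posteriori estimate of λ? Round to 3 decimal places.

λ̂_MAP = 3.583

Σxᵢ = 3+8+11+2+0+10+6 = 40, with n = 7.
Posterior ∝ λ^3e^(−5λ) · λ^40e^(−7λ) = λ^43e^(−12λ), i.e. Gamma(shape=44, rate=12).
The mode of a Gamma(a, b) with a ≥ 1 (shape–rate) is (a−1)/b = 43/12 ≈ 3.583.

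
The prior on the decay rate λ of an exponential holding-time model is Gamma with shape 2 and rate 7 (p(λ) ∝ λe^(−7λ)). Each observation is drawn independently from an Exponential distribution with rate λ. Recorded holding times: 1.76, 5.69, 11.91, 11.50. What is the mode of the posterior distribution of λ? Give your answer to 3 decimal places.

λ̂_MAP = 0.132

The Exponential(rate=λ) likelihood is ∝ λ^n e^(−λΣtᵢ). Here n = 4 and Σtᵢ = 1.76 + 5.69 + 11.91 + 11.50 = 30.86.
Posterior ∝ λe^(−7λ) · λ^4e^(−30.86λ) = λ^5e^(−37.86λ), i.e. Gamma(6, 37.86).
Mode = (a−1)/b = 5/37.86 ≈ 0.132.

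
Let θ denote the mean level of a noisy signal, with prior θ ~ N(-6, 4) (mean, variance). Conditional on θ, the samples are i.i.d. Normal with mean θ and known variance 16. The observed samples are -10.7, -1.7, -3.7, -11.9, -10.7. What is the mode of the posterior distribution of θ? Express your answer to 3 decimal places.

n = 5; x̄ = ((-10.7) + (-1.7) + (-3.7) + (-11.9) + (-10.7))/5 = -38.7/5 = -7.74.
For a Normal prior and Normal likelihood with known variance, the posterior is Normal; its mode equals its mean, the precision-weighted average.
Prior precision 1/σ₀² = 1/4 = 0.25; data precision n/σ² = 5/16 = 0.3125.
θ̂ = (0.25·(-6) + 0.3125·(-7.74)) / (0.25 + 0.3125) = (-3.91875)/0.5625 = -209/30 ≈ -6.967.

θ̂_MAP = -6.967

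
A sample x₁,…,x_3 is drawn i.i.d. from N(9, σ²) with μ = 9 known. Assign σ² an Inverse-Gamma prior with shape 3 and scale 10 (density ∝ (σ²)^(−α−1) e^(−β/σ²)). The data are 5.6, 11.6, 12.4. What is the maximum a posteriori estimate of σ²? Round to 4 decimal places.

Sum of squared deviations about the known mean: SS = (5.6−9)² + (11.6−9)² + (12.4−9)² = 29.88.
The Normal likelihood contributes (σ²)^(−n/2) exp(−SS/(2σ²)), so the posterior is Inverse-Gamma(α + n/2, β + SS/2) = Inverse-Gamma(4.5, 24.94).
The mode of Inverse-Gamma(a, b) is b/(a+1) = 24.94/5.5 ≈ 4.5345.

σ̂²_MAP = 4.5345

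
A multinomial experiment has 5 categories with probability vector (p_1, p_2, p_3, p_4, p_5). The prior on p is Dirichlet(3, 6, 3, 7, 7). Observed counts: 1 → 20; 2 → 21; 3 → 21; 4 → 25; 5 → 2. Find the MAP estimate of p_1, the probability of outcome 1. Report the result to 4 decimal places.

MAP estimate: 0.2000

The posterior is Dirichlet(αᵢ + nᵢ) = Dirichlet(23, 27, 24, 32, 9).
For a Dirichlet(a₁,…,a_K) with all aᵢ > 1, the mode has j-th component (aⱼ − 1)/(Σaᵢ − K).
Here Σaᵢ = 115 and K = 5, so p_1 = (23 − 1)/(115 − 5) = 22/110 ≈ 0.2000.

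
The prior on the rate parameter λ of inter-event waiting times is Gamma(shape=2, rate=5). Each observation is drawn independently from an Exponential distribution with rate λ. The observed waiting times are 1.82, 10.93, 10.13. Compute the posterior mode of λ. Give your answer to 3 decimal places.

λ̂_MAP = 0.143

The Exponential(rate=λ) likelihood is ∝ λ^n e^(−λΣtᵢ). Here n = 3 and Σtᵢ = 1.82 + 10.93 + 10.13 = 22.88.
Posterior ∝ λe^(−5λ) · λ^3e^(−22.88λ) = λ^4e^(−27.88λ), i.e. Gamma(5, 27.88).
Mode = (a−1)/b = 4/27.88 ≈ 0.143.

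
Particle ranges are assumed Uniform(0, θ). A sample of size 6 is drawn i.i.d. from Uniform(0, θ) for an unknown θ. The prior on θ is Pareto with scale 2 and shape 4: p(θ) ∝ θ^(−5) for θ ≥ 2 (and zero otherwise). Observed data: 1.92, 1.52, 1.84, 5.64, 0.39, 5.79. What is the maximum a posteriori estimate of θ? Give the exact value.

The Uniform(0, θ) likelihood is θ^(−n) for θ ≥ max(xᵢ), zero otherwise. Here max(xᵢ) = 5.79.
Posterior ∝ θ^(−5) · θ^(−6) = θ^(−11) on θ ≥ max(2, 5.79) = 5.79.
This density is strictly decreasing in θ, so the posterior mode lies at the lower boundary of the support.

θ̂_MAP = 5.79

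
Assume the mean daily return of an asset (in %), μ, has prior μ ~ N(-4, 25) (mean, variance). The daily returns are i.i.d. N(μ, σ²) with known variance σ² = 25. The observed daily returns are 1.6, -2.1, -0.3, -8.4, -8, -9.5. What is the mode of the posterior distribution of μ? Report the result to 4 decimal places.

n = 6; x̄ = (1.6 + (-2.1) + (-0.3) + (-8.4) + (-8) + (-9.5))/6 = -26.7/6 = -4.45.
For a Normal prior and Normal likelihood with known variance, the posterior is Normal; its mode equals its mean, the precision-weighted average.
Prior precision 1/σ₀² = 1/25 = 0.04; data precision n/σ² = 6/25 = 0.24.
μ̂ = (0.04·(-4) + 0.24·(-4.45)) / (0.04 + 0.24) = (-1.228)/0.28 = -307/70 ≈ -4.3857.

μ̂_MAP = -4.3857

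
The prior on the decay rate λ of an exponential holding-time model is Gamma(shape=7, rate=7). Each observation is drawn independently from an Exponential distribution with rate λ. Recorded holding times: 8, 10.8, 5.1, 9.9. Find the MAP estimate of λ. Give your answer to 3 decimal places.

λ̂_MAP = 0.245

The Exponential(rate=λ) likelihood is ∝ λ^n e^(−λΣtᵢ). Here n = 4 and Σtᵢ = 8 + 10.8 + 5.1 + 9.9 = 33.8.
Posterior ∝ λ^6e^(−7λ) · λ^4e^(−33.8λ) = λ^10e^(−40.8λ), i.e. Gamma(11, 40.8).
Mode = (a−1)/b = 10/40.8 ≈ 0.245.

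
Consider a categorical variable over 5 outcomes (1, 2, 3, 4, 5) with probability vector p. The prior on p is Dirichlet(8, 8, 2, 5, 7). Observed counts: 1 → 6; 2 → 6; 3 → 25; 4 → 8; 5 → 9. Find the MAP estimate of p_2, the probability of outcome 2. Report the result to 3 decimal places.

MAP estimate: 0.165

The posterior is Dirichlet(αᵢ + nᵢ) = Dirichlet(14, 14, 27, 13, 16).
For a Dirichlet(a₁,…,a_K) with all aᵢ > 1, the mode has j-th component (aⱼ − 1)/(Σaᵢ − K).
Here Σaᵢ = 84 and K = 5, so p_2 = (14 − 1)/(84 − 5) = 13/79 ≈ 0.165.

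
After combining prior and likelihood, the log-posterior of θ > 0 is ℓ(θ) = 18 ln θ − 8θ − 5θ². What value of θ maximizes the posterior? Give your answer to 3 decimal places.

ℓ'(θ) = 18/θ − 8 − 10θ. Setting this to zero and multiplying by θ: 10θ² + 8θ − 18 = 0.
θ = (−8 + √(8² + 4·10·18)) / (2·10) = (−8 + √784) / 20 = (−8 + 28)/20 = 1.
ℓ''(θ) = −18/θ² − 10 < 0, confirming a maximum.

θ̂_MAP = 1.000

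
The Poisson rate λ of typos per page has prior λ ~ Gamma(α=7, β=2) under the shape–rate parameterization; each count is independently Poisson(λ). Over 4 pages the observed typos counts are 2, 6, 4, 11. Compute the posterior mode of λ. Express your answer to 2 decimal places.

λ̂_MAP = 4.83

Σxᵢ = 2+6+4+11 = 23, with n = 4.
Posterior ∝ λ^6e^(−2λ) · λ^23e^(−4λ) = λ^29e^(−6λ), i.e. Gamma(shape=30, rate=6).
The mode of a Gamma(a, b) with a ≥ 1 (shape–rate) is (a−1)/b = 29/6 ≈ 4.83.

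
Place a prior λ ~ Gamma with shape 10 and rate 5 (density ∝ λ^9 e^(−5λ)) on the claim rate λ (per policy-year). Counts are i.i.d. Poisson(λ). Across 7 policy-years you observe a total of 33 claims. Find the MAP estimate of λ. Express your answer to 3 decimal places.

λ̂_MAP = 3.500

Σxᵢ = 33, n = 7.
Posterior ∝ λ^9e^(−5λ) · λ^33e^(−7λ) = λ^42e^(−12λ), i.e. Gamma(shape=43, rate=12).
The mode of a Gamma(a, b) with a ≥ 1 (shape–rate) is (a−1)/b = 42/12 ≈ 3.500.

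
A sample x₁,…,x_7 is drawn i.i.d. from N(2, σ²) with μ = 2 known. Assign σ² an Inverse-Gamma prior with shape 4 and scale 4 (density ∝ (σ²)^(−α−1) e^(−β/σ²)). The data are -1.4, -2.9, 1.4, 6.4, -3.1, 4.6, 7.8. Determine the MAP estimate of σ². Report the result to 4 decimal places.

Sum of squared deviations about the known mean: SS = (-1.4−2)² + (-2.9−2)² + (1.4−2)² + (6.4−2)² + (-3.1−2)² + (4.6−2)² + (7.8−2)² = 121.7.
The Normal likelihood contributes (σ²)^(−n/2) exp(−SS/(2σ²)), so the posterior is Inverse-Gamma(α + n/2, β + SS/2) = Inverse-Gamma(7.5, 64.85).
The mode of Inverse-Gamma(a, b) is b/(a+1) = 64.85/8.5 ≈ 7.6294.

σ̂²_MAP = 7.6294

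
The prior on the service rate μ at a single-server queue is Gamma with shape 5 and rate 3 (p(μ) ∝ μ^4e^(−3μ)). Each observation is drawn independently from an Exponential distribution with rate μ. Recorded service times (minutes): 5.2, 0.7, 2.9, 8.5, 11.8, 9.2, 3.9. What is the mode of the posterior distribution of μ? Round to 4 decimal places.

The Exponential(rate=μ) likelihood is ∝ μ^n e^(−μΣtᵢ). Here n = 7 and Σtᵢ = 5.2 + 0.7 + 2.9 + 8.5 + 11.8 + 9.2 + 3.9 = 42.2.
Posterior ∝ μ^4e^(−3μ) · μ^7e^(−42.2μ) = μ^11e^(−45.2μ), i.e. Gamma(12, 45.2).
Mode = (a−1)/b = 11/45.2 ≈ 0.2434.

μ̂_MAP = 0.2434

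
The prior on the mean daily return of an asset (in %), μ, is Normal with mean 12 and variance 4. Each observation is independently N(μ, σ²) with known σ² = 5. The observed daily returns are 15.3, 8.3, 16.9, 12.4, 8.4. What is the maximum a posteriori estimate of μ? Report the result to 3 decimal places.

n = 5; x̄ = (15.3 + 8.3 + 16.9 + 12.4 + 8.4)/5 = 61.3/5 = 12.26.
For a Normal prior and Normal likelihood with known variance, the posterior is Normal; its mode equals its mean, the precision-weighted average.
Prior precision 1/σ₀² = 1/4 = 0.25; data precision n/σ² = 5/5 = 1.
μ̂ = (0.25·12 + 1·12.26) / (0.25 + 1) = 15.26/1.25 = 12.208.

μ̂_MAP = 12.208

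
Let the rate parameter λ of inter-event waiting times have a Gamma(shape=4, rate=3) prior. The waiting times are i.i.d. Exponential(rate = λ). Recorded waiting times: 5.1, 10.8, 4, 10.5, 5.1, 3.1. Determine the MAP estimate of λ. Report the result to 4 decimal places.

The Exponential(rate=λ) likelihood is ∝ λ^n e^(−λΣtᵢ). Here n = 6 and Σtᵢ = 5.1 + 10.8 + 4 + 10.5 + 5.1 + 3.1 = 38.6.
Posterior ∝ λ^3e^(−3λ) · λ^6e^(−38.6λ) = λ^9e^(−41.6λ), i.e. Gamma(10, 41.6).
Mode = (a−1)/b = 9/41.6 ≈ 0.2163.

λ̂_MAP = 0.2163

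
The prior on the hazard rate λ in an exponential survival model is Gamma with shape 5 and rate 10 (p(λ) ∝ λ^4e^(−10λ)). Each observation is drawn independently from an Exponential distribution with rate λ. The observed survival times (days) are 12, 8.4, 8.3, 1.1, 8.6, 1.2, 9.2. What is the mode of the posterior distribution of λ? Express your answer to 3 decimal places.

λ̂_MAP = 0.187

The Exponential(rate=λ) likelihood is ∝ λ^n e^(−λΣtᵢ). Here n = 7 and Σtᵢ = 12 + 8.4 + 8.3 + 1.1 + 8.6 + 1.2 + 9.2 = 48.8.
Posterior ∝ λ^4e^(−10λ) · λ^7e^(−48.8λ) = λ^11e^(−58.8λ), i.e. Gamma(12, 58.8).
Mode = (a−1)/b = 11/58.8 ≈ 0.187.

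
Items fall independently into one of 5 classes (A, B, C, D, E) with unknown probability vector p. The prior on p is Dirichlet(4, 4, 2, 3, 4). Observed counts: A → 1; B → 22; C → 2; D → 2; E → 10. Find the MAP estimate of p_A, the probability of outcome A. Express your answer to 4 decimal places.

The posterior is Dirichlet(αᵢ + nᵢ) = Dirichlet(5, 26, 4, 5, 14).
For a Dirichlet(a₁,…,a_K) with all aᵢ > 1, the mode has j-th component (aⱼ − 1)/(Σaᵢ − K).
Here Σaᵢ = 54 and K = 5, so p_A = (5 − 1)/(54 − 5) = 4/49 ≈ 0.0816.

MAP estimate of p_A = 0.0816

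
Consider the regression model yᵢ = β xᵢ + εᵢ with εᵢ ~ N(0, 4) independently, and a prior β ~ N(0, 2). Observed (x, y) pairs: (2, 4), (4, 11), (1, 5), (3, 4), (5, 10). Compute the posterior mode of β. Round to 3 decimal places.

log p(β | y) = −Σ(yᵢ − βxᵢ)²/(2·4) − β²/(2·2) + const.
Setting the derivative to zero: Σxᵢ(yᵢ − βxᵢ)/4 − β/2 = 0, so β = Σxᵢyᵢ / (Σxᵢ² + σ²/τ²).
Σxᵢyᵢ = 2·4 + 4·11 + 1·5 + 3·4 + 5·10 = 119; Σxᵢ² = 55; σ²/τ² = 2.
β̂_MAP = 119 / (55 + 2) = 119/57 ≈ 2.088.

β̂_MAP = 2.088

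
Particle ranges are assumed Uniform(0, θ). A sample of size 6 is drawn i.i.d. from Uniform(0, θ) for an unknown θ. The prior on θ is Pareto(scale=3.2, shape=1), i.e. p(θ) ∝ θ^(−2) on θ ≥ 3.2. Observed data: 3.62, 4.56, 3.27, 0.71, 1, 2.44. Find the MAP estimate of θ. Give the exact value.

The Uniform(0, θ) likelihood is θ^(−n) for θ ≥ max(xᵢ), zero otherwise. Here max(xᵢ) = 4.56.
Posterior ∝ θ^(−2) · θ^(−6) = θ^(−8) on θ ≥ max(3.2, 4.56) = 4.56.
This density is strictly decreasing in θ, so the posterior mode lies at the lower boundary of the support.

θ̂_MAP = 4.56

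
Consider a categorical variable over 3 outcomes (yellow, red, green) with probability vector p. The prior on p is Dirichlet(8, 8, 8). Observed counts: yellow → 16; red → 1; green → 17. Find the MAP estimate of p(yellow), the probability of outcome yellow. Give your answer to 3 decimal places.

The posterior is Dirichlet(αᵢ + nᵢ) = Dirichlet(24, 9, 25).
For a Dirichlet(a₁,…,a_K) with all aᵢ > 1, the mode has j-th component (aⱼ − 1)/(Σaᵢ − K).
Here Σaᵢ = 58 and K = 3, so p(yellow) = (24 − 1)/(58 − 3) = 23/55 ≈ 0.418.

MAP estimate of p(yellow) = 0.418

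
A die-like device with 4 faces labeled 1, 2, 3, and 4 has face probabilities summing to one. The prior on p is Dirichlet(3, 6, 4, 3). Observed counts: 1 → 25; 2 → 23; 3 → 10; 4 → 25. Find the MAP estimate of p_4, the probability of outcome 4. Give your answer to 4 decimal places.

The posterior is Dirichlet(αᵢ + nᵢ) = Dirichlet(28, 29, 14, 28).
For a Dirichlet(a₁,…,a_K) with all aᵢ > 1, the mode has j-th component (aⱼ − 1)/(Σaᵢ − K).
Here Σaᵢ = 99 and K = 4, so p_4 = (28 − 1)/(99 − 4) = 27/95 ≈ 0.2842.

MAP estimate: 0.2842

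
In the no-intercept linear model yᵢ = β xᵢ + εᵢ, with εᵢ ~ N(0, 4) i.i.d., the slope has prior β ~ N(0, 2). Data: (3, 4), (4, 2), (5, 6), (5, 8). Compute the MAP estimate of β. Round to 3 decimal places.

log p(β | y) = −Σ(yᵢ − βxᵢ)²/(2·4) − β²/(2·2) + const.
Setting the derivative to zero: Σxᵢ(yᵢ − βxᵢ)/4 − β/2 = 0, so β = Σxᵢyᵢ / (Σxᵢ² + σ²/τ²).
Σxᵢyᵢ = 3·4 + 4·2 + 5·6 + 5·8 = 90; Σxᵢ² = 75; σ²/τ² = 2.
β̂_MAP = 90 / (75 + 2) = 90/77 ≈ 1.169.

β̂_MAP = 1.169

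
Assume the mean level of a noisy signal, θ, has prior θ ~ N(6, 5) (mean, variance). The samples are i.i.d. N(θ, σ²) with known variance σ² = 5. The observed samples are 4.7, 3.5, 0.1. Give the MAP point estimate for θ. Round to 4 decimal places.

n = 3; x̄ = (4.7 + 3.5 + 0.1)/3 = 8.3/3 = 83/30 ≈ 2.7667.
For a Normal prior and Normal likelihood with known variance, the posterior is Normal; its mode equals its mean, the precision-weighted average.
Prior precision 1/σ₀² = 1/5 = 0.2; data precision n/σ² = 3/5 = 0.6.
θ̂ = (0.2·6 + 0.6·(83/30)) / (0.2 + 0.6) = 2.86/0.8 = 3.5750.

θ̂_MAP = 3.5750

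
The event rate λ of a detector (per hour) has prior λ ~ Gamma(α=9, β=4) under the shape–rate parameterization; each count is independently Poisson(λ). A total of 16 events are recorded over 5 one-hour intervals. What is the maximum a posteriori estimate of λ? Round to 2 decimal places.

Σxᵢ = 16, n = 5.
Posterior ∝ λ^8e^(−4λ) · λ^16e^(−5λ) = λ^24e^(−9λ), i.e. Gamma(shape=25, rate=9).
The mode of a Gamma(a, b) with a ≥ 1 (shape–rate) is (a−1)/b = 24/9 ≈ 2.67.

λ̂_MAP = 2.67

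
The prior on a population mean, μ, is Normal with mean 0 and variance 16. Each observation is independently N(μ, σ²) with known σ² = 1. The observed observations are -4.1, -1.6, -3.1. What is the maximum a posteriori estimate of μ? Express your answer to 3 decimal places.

n = 3; x̄ = ((-4.1) + (-1.6) + (-3.1))/3 = -8.8/3 = -44/15 ≈ -2.9333.
For a Normal prior and Normal likelihood with known variance, the posterior is Normal; its mode equals its mean, the precision-weighted average.
Prior precision 1/σ₀² = 1/16 = 0.0625; data precision n/σ² = 3/1 = 3.
μ̂ = (0.0625·0 + 3·(-44/15)) / (0.0625 + 3) = (-8.8)/3.0625 = -704/245 ≈ -2.873.

μ̂_MAP = -2.873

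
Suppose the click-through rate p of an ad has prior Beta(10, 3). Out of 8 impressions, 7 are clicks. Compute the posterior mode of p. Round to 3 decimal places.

Prior: Beta(10, 3).
Data: 7 successes in 8 trials. The binomial likelihood contributes p^7(1−p)^1, so the posterior is Beta(10+7, 3+1) = Beta(17, 4).
For Beta(a, b) with a, b > 1 the mode is (a−1)/(a+b−2) = 16/19 ≈ 0.842.

p̂_MAP = 0.842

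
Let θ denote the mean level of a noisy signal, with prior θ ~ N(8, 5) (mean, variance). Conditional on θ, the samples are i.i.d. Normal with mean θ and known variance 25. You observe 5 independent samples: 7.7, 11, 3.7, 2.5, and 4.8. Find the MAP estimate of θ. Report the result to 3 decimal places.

n = 5; x̄ = (7.7 + 11 + 3.7 + 2.5 + 4.8)/5 = 29.7/5 = 5.94.
For a Normal prior and Normal likelihood with known variance, the posterior is Normal; its mode equals its mean, the precision-weighted average.
Prior precision 1/σ₀² = 1/5 = 0.2; data precision n/σ² = 5/25 = 0.2.
θ̂ = (0.2·8 + 0.2·5.94) / (0.2 + 0.2) = 2.788/0.4 = 6.970.

θ̂_MAP = 6.970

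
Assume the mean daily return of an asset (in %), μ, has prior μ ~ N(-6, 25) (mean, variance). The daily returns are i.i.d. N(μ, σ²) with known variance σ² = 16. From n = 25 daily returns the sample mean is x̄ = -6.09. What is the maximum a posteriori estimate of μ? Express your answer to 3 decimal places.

n = 25, x̄ = -6.09.
For a Normal prior and Normal likelihood with known variance, the posterior is Normal; its mode equals its mean, the precision-weighted average.
Prior precision 1/σ₀² = 1/25 = 0.04; data precision n/σ² = 25/16 = 1.5625.
μ̂ = (0.04·(-6) + 1.5625·(-6.09)) / (0.04 + 1.5625) = (-9.755625)/1.6025 = -15609/2564 ≈ -6.088.

μ̂_MAP = -6.088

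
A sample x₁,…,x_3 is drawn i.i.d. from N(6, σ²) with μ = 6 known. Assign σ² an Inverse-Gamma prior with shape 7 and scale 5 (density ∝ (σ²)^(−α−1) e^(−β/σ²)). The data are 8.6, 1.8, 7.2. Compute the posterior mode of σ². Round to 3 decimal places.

Sum of squared deviations about the known mean: SS = (8.6−6)² + (1.8−6)² + (7.2−6)² = 25.84.
The Normal likelihood contributes (σ²)^(−n/2) exp(−SS/(2σ²)), so the posterior is Inverse-Gamma(α + n/2, β + SS/2) = Inverse-Gamma(8.5, 17.92).
The mode of Inverse-Gamma(a, b) is b/(a+1) = 17.92/9.5 ≈ 1.886.

σ̂²_MAP = 1.886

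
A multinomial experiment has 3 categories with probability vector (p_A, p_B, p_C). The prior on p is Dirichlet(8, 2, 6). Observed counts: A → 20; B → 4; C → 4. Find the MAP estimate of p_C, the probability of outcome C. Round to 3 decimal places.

The posterior is Dirichlet(αᵢ + nᵢ) = Dirichlet(28, 6, 10).
For a Dirichlet(a₁,…,a_K) with all aᵢ > 1, the mode has j-th component (aⱼ − 1)/(Σaᵢ − K).
Here Σaᵢ = 44 and K = 3, so p_C = (10 − 1)/(44 − 3) = 9/41 ≈ 0.220.

MAP estimate of p_C = 0.220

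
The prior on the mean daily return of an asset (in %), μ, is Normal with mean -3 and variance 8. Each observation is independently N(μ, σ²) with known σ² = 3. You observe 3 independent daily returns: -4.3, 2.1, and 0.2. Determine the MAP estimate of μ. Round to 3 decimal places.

n = 3; x̄ = ((-4.3) + 2.1 + 0.2)/3 = -2/3 = -2/3 ≈ -0.6667.
For a Normal prior and Normal likelihood with known variance, the posterior is Normal; its mode equals its mean, the precision-weighted average.
Prior precision 1/σ₀² = 1/8 = 0.125; data precision n/σ² = 3/3 = 1.
μ̂ = (0.125·(-3) + 1·(-2/3)) / (0.125 + 1) = (-25/24)/1.125 = -25/27 ≈ -0.926.

μ̂_MAP = -0.926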